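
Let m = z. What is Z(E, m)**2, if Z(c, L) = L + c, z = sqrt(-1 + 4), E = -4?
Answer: (4 - sqrt(3))**2 ≈ 5.1436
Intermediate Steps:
z = sqrt(3) ≈ 1.7320
m = sqrt(3) ≈ 1.7320
Z(E, m)**2 = (sqrt(3) - 4)**2 = (-4 + sqrt(3))**2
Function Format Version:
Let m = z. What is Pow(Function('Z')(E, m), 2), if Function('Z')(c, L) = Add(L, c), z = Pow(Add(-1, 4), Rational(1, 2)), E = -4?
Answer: Pow(Add(4, Mul(-1, Pow(3, Rational(1, 2)))), 2) ≈ 5.1436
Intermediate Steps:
z = Pow(3, Rational(1, 2)) ≈ 1.7320
m = Pow(3, Rational(1, 2)) ≈ 1.7320
Pow(Function('Z')(E, m), 2) = Pow(Add(Pow(3, Rational(1, 2)), -4), 2) = Pow(Add(-4, Pow(3, Rational(1, 2))), 2)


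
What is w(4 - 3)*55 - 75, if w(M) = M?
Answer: -20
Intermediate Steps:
w(4 - 3)*55 - 75 = (4 - 3)*55 - 75 = 1*55 - 75 = 55 - 75 = -20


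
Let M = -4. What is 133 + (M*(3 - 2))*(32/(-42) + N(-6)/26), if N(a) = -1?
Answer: 37183/273 ≈ 136.20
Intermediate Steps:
133 + (M*(3 - 2))*(32/(-42) + N(-6)/26) = 133 + (-4*(3 - 2))*(32/(-42) - 1/26) = 133 + (-4*1)*(32*(-1/42) - 1*1/26) = 133 - 4*(-16/21 - 1/26) = 133 - 4*(-437/546) = 133 + 874/273 = 37183/273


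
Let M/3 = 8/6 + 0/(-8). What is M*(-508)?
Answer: -2032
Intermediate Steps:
M = 4 (M = 3*(8/6 + 0/(-8)) = 3*(8*(⅙) + 0*(-⅛)) = 3*(4/3 + 0) = 3*(4/3) = 4)
M*(-508) = 4*(-508) = -2032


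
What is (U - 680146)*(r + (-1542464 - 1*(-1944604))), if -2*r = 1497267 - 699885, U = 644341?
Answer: -123491445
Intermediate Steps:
r = -398691 (r = -(1497267 - 699885)/2 = -1/2*797382 = -398691)
(U - 680146)*(r + (-1542464 - 1*(-1944604))) = (644341 - 680146)*(-398691 + (-1542464 - 1*(-1944604))) = -35805*(-398691 + (-1542464 + 1944604)) = -35805*(-398691 + 402140) = -35805*3449 = -123491445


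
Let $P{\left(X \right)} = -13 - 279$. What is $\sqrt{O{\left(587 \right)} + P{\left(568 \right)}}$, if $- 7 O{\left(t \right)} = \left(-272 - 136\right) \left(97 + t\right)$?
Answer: $\frac{2 \sqrt{484799}}{7} \approx 198.94$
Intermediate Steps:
$P{\left(X \right)} = -292$
$O{\left(t \right)} = \frac{39576}{7} + \frac{408 t}{7}$ ($O{\left(t \right)} = - \frac{\left(-272 - 136\right) \left(97 + t\right)}{7} = - \frac{\left(-408\right) \left(97 + t\right)}{7} = - \frac{-39576 - 408 t}{7} = \frac{39576}{7} + \frac{408 t}{7}$)
$\sqrt{O{\left(587 \right)} + P{\left(568 \right)}} = \sqrt{\left(\frac{39576}{7} + \frac{408}{7} \cdot 587\right) - 292} = \sqrt{\left(\frac{39576}{7} + \frac{239496}{7}\right) - 292} = \sqrt{\frac{279072}{7} - 292} = \sqrt{\frac{277028}{7}} = \frac{2 \sqrt{484799}}{7}$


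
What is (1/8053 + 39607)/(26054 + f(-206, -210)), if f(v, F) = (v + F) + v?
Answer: 79738793/51200974 ≈ 1.5574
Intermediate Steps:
f(v, F) = F + 2*v (f(v, F) = (F + v) + v = F + 2*v)
(1/8053 + 39607)/(26054 + f(-206, -210)) = (1/8053 + 39607)/(26054 + (-210 + 2*(-206))) = (1/8053 + 39607)/(26054 + (-210 - 412)) = 318955172/(8053*(26054 - 622)) = (318955172/8053)/25432 = (318955172/8053)*(1/25432) = 79738793/51200974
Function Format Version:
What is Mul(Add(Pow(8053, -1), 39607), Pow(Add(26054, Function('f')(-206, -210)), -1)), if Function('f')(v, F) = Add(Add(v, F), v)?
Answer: Rational(79738793, 51200974) ≈ 1.5574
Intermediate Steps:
Function('f')(v, F) = Add(F, Mul(2, v)) (Function('f')(v, F) = Add(Add(F, v), v) = Add(F, Mul(2, v)))
Mul(Add(Pow(8053, -1), 39607), Pow(Add(26054, Function('f')(-206, -210)), -1)) = Mul(Add(Pow(8053, -1), 39607), Pow(Add(26054, Add(-210, Mul(2, -206))), -1)) = Mul(Add(Rational(1, 8053), 39607), Pow(Add(26054, Add(-210, -412)), -1)) = Mul(Rational(318955172, 8053), Pow(Add(26054, -622), -1)) = Mul(Rational(318955172, 8053), Pow(25432, -1)) = Mul(Rational(318955172, 8053), Rational(1, 25432)) = Rational(79738793, 51200974)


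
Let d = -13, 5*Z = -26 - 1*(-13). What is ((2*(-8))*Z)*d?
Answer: -2704/5 ≈ -540.80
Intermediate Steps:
Z = -13/5 (Z = (-26 - 1*(-13))/5 = (-26 + 13)/5 = (⅕)*(-13) = -13/5 ≈ -2.6000)
((2*(-8))*Z)*d = ((2*(-8))*(-13/5))*(-13) = -16*(-13/5)*(-13) = (208/5)*(-13) = -2704/5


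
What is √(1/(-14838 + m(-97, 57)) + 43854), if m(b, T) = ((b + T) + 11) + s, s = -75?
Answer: √9790991549914/14942 ≈ 209.41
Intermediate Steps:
m(b, T) = -64 + T + b (m(b, T) = ((b + T) + 11) - 75 = ((T + b) + 11) - 75 = (11 + T + b) - 75 = -64 + T + b)
√(1/(-14838 + m(-97, 57)) + 43854) = √(1/(-14838 + (-64 + 57 - 97)) + 43854) = √(1/(-14838 - 104) + 43854) = √(1/(-14942) + 43854) = √(-1/14942 + 43854) = √(655266467/14942) = √9790991549914/14942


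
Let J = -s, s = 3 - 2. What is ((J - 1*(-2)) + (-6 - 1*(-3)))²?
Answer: 4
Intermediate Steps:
s = 1
J = -1 (J = -1*1 = -1)
((J - 1*(-2)) + (-6 - 1*(-3)))² = ((-1 - 1*(-2)) + (-6 - 1*(-3)))² = ((-1 + 2) + (-6 + 3))² = (1 - 3)² = (-2)² = 4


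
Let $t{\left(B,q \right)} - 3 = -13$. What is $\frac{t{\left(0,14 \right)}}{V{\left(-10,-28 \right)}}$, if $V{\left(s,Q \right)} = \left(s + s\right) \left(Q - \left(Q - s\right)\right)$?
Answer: $- \frac{1}{20} \approx -0.05$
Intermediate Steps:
$t{\left(B,q \right)} = -10$ ($t{\left(B,q \right)} = 3 - 13 = -10$)
$V{\left(s,Q \right)} = 2 s^{2}$ ($V{\left(s,Q \right)} = 2 s s = 2 s^{2}$)
$\frac{t{\left(0,14 \right)}}{V{\left(-10,-28 \right)}} = - \frac{10}{2 \left(-10\right)^{2}} = - \frac{10}{2 \cdot 100} = - \frac{10}{200} = \left(-10\right) \frac{1}{200} = - \frac{1}{20}$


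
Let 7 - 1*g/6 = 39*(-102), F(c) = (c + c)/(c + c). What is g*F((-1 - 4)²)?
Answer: 23910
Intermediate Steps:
F(c) = 1 (F(c) = (2*c)/((2*c)) = (2*c)*(1/(2*c)) = 1)
g = 23910 (g = 42 - 234*(-102) = 42 - 6*(-3978) = 42 + 23868 = 23910)
g*F((-1 - 4)²) = 23910*1 = 23910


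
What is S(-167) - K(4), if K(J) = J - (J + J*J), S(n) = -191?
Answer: -175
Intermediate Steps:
K(J) = -J**2 (K(J) = J - (J + J**2) = J + (-J - J**2) = -J**2)
S(-167) - K(4) = -191 - (-1)*4**2 = -191 - (-1)*16 = -191 - 1*(-16) = -191 + 16 = -175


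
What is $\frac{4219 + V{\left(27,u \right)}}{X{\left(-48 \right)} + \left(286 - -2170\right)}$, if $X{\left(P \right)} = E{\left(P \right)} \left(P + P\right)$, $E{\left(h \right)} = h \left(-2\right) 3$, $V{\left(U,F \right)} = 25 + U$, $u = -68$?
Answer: $- \frac{4271}{25192} \approx -0.16954$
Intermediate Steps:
$E{\left(h \right)} = - 6 h$ ($E{\left(h \right)} = - 2 h 3 = - 6 h$)
$X{\left(P \right)} = - 12 P^{2}$ ($X{\left(P \right)} = - 6 P \left(P + P\right) = - 6 P 2 P = - 12 P^{2}$)
$\frac{4219 + V{\left(27,u \right)}}{X{\left(-48 \right)} + \left(286 - -2170\right)} = \frac{4219 + \left(25 + 27\right)}{- 12 \left(-48\right)^{2} + \left(286 - -2170\right)} = \frac{4219 + 52}{\left(-12\right) 2304 + \left(286 + 2170\right)} = \frac{4271}{-27648 + 2456} = \frac{4271}{-25192} = 4271 \left(- \frac{1}{25192}\right) = - \frac{4271}{25192}$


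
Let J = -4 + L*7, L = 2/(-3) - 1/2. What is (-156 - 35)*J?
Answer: 13943/6 ≈ 2323.8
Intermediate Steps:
L = -7/6 (L = 2*(-⅓) - 1*½ = -⅔ - ½ = -7/6 ≈ -1.1667)
J = -73/6 (J = -4 - 7/6*7 = -4 - 49/6 = -73/6 ≈ -12.167)
(-156 - 35)*J = (-156 - 35)*(-73/6) = -191*(-73/6) = 13943/6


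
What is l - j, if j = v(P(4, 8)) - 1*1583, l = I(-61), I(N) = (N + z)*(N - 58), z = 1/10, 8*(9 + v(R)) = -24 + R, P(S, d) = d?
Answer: 88411/10 ≈ 8841.1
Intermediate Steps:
v(R) = -12 + R/8 (v(R) = -9 + (-24 + R)/8 = -9 + (-3 + R/8) = -12 + R/8)
z = 1/10 ≈ 0.10000
I(N) = (-58 + N)*(1/10 + N) (I(N) = (N + 1/10)*(N - 58) = (1/10 + N)*(-58 + N) = (-58 + N)*(1/10 + N))
l = 72471/10 (l = -29/5 + (-61)**2 - 579/10*(-61) = -29/5 + 3721 + 35319/10 = 72471/10 ≈ 7247.1)
j = -1594 (j = (-12 + (1/8)*8) - 1*1583 = (-12 + 1) - 1583 = -11 - 1583 = -1594)
l - j = 72471/10 - 1*(-1594) = 72471/10 + 1594 = 88411/10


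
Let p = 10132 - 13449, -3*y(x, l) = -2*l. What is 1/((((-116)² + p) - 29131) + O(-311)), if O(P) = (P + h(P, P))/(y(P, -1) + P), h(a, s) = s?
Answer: -935/17755654 ≈ -5.2659e-5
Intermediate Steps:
y(x, l) = 2*l/3 (y(x, l) = -(-2)*l/3 = 2*l/3)
p = -3317
O(P) = 2*P/(-⅔ + P) (O(P) = (P + P)/((⅔)*(-1) + P) = (2*P)/(-⅔ + P) = 2*P/(-⅔ + P))
1/((((-116)² + p) - 29131) + O(-311)) = 1/((((-116)² - 3317) - 29131) + 6*(-311)/(-2 + 3*(-311))) = 1/(((13456 - 3317) - 29131) + 6*(-311)/(-2 - 933)) = 1/((10139 - 29131) + 6*(-311)/(-935)) = 1/(-18992 + 6*(-311)*(-1/935)) = 1/(-18992 + 1866/935) = 1/(-17755654/935) = -935/17755654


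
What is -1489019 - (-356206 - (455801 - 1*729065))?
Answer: -1406077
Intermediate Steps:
-1489019 - (-356206 - (455801 - 1*729065)) = -1489019 - (-356206 - (455801 - 729065)) = -1489019 - (-356206 - 1*(-273264)) = -1489019 - (-356206 + 273264) = -1489019 - 1*(-82942) = -1489019 + 82942 = -1406077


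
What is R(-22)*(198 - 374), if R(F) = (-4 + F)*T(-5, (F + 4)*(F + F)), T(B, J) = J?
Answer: 3624192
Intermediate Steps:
R(F) = 2*F*(-4 + F)*(4 + F) (R(F) = (-4 + F)*((F + 4)*(F + F)) = (-4 + F)*((4 + F)*(2*F)) = (-4 + F)*(2*F*(4 + F)) = 2*F*(-4 + F)*(4 + F))
R(-22)*(198 - 374) = (2*(-22)*(-16 + (-22)²))*(198 - 374) = (2*(-22)*(-16 + 484))*(-176) = (2*(-22)*468)*(-176) = -20592*(-176) = 3624192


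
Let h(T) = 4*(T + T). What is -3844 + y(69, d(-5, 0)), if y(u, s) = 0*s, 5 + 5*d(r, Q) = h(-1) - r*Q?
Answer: -3844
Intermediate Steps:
h(T) = 8*T (h(T) = 4*(2*T) = 8*T)
d(r, Q) = -13/5 - Q*r/5 (d(r, Q) = -1 + (8*(-1) - r*Q)/5 = -1 + (-8 - Q*r)/5 = -1 + (-8/5 - Q*r/5) = -13/5 - Q*r/5)
y(u, s) = 0
-3844 + y(69, d(-5, 0)) = -3844 + 0 = -3844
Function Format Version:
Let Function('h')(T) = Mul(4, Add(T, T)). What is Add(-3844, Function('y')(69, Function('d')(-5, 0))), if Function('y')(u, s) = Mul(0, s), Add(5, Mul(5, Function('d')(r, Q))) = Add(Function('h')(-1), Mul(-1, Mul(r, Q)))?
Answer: -3844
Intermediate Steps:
Function('h')(T) = Mul(8, T) (Function('h')(T) = Mul(4, Mul(2, T)) = Mul(8, T))
Function('d')(r, Q) = Add(Rational(-13, 5), Mul(Rational(-1, 5), Q, r)) (Function('d')(r, Q) = Add(-1, Mul(Rational(1, 5), Add(Mul(8, -1), Mul(-1, Mul(r, Q))))) = Add(-1, Mul(Rational(1, 5), Add(-8, Mul(-1, Mul(Q, r))))) = Add(-1, Mul(Rational(1, 5), Add(-8, Mul(-1, Q, r)))) = Add(-1, Add(Rational(-8, 5), Mul(Rational(-1, 5), Q, r))) = Add(Rational(-13, 5), Mul(Rational(-1, 5), Q, r)))
Function('y')(u, s) = 0
Add(-3844, Function('y')(69, Function('d')(-5, 0))) = Add(-3844, 0) = -3844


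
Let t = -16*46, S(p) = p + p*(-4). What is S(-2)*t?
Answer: -4416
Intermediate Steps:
S(p) = -3*p (S(p) = p - 4*p = -3*p)
t = -736
S(-2)*t = -3*(-2)*(-736) = 6*(-736) = -4416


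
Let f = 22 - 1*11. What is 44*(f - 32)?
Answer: -924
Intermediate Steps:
f = 11 (f = 22 - 11 = 11)
44*(f - 32) = 44*(11 - 32) = 44*(-21) = -924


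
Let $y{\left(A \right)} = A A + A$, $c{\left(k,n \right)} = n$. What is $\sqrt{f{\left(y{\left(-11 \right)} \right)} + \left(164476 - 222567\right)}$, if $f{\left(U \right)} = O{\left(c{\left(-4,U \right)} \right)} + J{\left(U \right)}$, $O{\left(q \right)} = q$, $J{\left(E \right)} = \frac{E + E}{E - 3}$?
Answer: $\frac{i \sqrt{663800929}}{107} \approx 240.79 i$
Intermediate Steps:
$J{\left(E \right)} = \frac{2 E}{-3 + E}$
$y{\left(A \right)} = A + A^{2}$ ($y{\left(A \right)} = A^{2} + A = A + A^{2}$)
$f{\left(U \right)} = U + \frac{2 U}{-3 + U}$
$\sqrt{f{\left(y{\left(-11 \right)} \right)} + \left(164476 - 222567\right)} = \sqrt{\frac{- 11 \left(1 - 11\right) \left(-1 - 11 \left(1 - 11\right)\right)}{-3 - 11 \left(1 - 11\right)} + \left(164476 - 222567\right)} = \sqrt{\frac{\left(-11\right) \left(-10\right) \left(-1 - -110\right)}{-3 - -110} + \left(164476 - 222567\right)} = \sqrt{\frac{110 \left(-1 + 110\right)}{-3 + 110} - 58091} = \sqrt{110 \cdot \frac{1}{107} \cdot 109 - 58091} = \sqrt{\frac{11990}{107} - 58091} = \sqrt{- \frac{6203747}{107}} = \frac{i \sqrt{663800929}}{107}$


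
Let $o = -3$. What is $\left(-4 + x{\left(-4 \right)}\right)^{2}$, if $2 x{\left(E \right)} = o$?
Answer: $\frac{121}{4} \approx 30.25$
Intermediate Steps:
$x{\left(E \right)} = - \frac{3}{2}$ ($x{\left(E \right)} = \frac{1}{2} \left(-3\right) = - \frac{3}{2}$)
$\left(-4 + x{\left(-4 \right)}\right)^{2} = \left(-4 - \frac{3}{2}\right)^{2} = \left(- \frac{11}{2}\right)^{2} = \frac{121}{4}$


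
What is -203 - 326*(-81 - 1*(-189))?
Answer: -35411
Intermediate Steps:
-203 - 326*(-81 - 1*(-189)) = -203 - 326*(-81 + 189) = -203 - 326*108 = -203 - 35208 = -35411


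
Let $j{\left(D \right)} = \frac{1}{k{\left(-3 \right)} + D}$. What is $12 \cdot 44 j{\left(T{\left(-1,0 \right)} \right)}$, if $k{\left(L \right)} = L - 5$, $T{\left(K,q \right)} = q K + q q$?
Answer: $-66$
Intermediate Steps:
$T{\left(K,q \right)} = q^{2} + K q$ ($T{\left(K,q \right)} = K q + q^{2} = q^{2} + K q$)
$k{\left(L \right)} = -5 + L$
$j{\left(D \right)} = \frac{1}{-8 + D}$ ($j{\left(D \right)} = \frac{1}{\left(-5 - 3\right) + D} = \frac{1}{-8 + D}$)
$12 \cdot 44 j{\left(T{\left(-1,0 \right)} \right)} = \frac{12 \cdot 44}{-8 + 0 \left(-1 + 0\right)} = \frac{528}{-8 + 0 \left(-1\right)} = \frac{528}{-8 + 0} = \frac{528}{-8} = 528 \left(- \frac{1}{8}\right) = -66$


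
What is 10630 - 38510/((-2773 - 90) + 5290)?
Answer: 25760500/2427 ≈ 10614.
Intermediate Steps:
10630 - 38510/((-2773 - 90) + 5290) = 10630 - 38510/(-2863 + 5290) = 10630 - 38510/2427 = 25760500/2427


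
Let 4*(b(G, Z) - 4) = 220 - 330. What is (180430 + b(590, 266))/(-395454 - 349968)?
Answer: -120271/496948 ≈ -0.24202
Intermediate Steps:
b(G, Z) = -47/2 (b(G, Z) = 4 + (220 - 330)/4 = 4 + (¼)*(-110) = 4 - 55/2 = -47/2)
(180430 + b(590, 266))/(-395454 - 349968) = (180430 - 47/2)/(-395454 - 349968) = (360813/2)/(-745422) = (360813/2)*(-1/745422) = -120271/496948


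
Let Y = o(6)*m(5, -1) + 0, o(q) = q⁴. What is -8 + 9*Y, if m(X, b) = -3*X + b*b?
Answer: -163304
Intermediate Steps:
m(X, b) = b² - 3*X (m(X, b) = -3*X + b² = b² - 3*X)
Y = -18144 (Y = 6⁴*((-1)² - 3*5) + 0 = 1296*(1 - 15) + 0 = 1296*(-14) + 0 = -18144 + 0 = -18144)
-8 + 9*Y = -8 + 9*(-18144) = -8 - 163296 = -163304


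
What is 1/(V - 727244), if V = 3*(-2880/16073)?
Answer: -16073/11689001452 ≈ -1.3751e-6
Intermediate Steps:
V = -8640/16073 (V = 3*(-2880*1/16073) = 3*(-2880/16073) = -8640/16073 ≈ -0.53755)
1/(V - 727244) = 1/(-8640/16073 - 727244) = 1/(-11689001452/16073) = -16073/11689001452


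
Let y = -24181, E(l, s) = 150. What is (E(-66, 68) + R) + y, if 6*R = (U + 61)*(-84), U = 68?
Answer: -25837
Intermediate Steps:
R = -1806 (R = ((68 + 61)*(-84))/6 = (129*(-84))/6 = (1/6)*(-10836) = -1806)
(E(-66, 68) + R) + y = (150 - 1806) - 24181 = -1656 - 24181 = -25837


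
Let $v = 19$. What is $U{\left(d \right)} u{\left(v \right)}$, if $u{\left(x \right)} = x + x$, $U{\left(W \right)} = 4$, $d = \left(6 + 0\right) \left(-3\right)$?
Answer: $152$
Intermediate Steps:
$d = -18$ ($d = 6 \left(-3\right) = -18$)
$u{\left(x \right)} = 2 x$
$U{\left(d \right)} u{\left(v \right)} = 4 \cdot 2 \cdot 19 = 4 \cdot 38 = 152$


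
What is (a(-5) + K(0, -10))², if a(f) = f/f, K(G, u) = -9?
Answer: 64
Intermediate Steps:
a(f) = 1
(a(-5) + K(0, -10))² = (1 - 9)² = (-8)² = 64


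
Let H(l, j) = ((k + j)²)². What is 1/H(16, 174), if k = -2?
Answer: 1/875213056 ≈ 1.1426e-9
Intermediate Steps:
H(l, j) = (-2 + j)⁴ (H(l, j) = ((-2 + j)²)² = (-2 + j)⁴)
1/H(16, 174) = 1/((-2 + 174)⁴) = 1/(172⁴) = 1/875213056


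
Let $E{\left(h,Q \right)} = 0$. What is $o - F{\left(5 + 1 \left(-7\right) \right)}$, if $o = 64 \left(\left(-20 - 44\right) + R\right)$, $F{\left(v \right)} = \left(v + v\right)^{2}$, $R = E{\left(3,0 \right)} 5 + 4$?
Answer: $-3856$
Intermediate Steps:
$R = 4$ ($R = 0 \cdot 5 + 4 = 0 + 4 = 4$)
$F{\left(v \right)} = 4 v^{2}$ ($F{\left(v \right)} = \left(2 v\right)^{2} = 4 v^{2}$)
$o = -3840$ ($o = 64 \left(\left(-20 - 44\right) + 4\right) = 64 \left(-64 + 4\right) = 64 \left(-60\right) = -3840$)
$o - F{\left(5 + 1 \left(-7\right) \right)} = -3840 - 4 \left(5 + 1 \left(-7\right)\right)^{2} = -3840 - 4 \left(5 - 7\right)^{2} = -3840 - 4 \left(-2\right)^{2} = -3840 - 4 \cdot 4 = -3840 - 16 = -3856$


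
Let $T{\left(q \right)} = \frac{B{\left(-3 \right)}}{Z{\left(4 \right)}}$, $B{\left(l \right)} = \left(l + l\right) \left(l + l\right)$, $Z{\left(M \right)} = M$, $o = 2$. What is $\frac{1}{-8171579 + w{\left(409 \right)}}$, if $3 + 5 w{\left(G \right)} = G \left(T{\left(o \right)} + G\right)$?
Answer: $- \frac{5}{40686936} \approx -1.2289 \cdot 10^{-7}$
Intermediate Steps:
$B{\left(l \right)} = 4 l^{2}$ ($B{\left(l \right)} = 2 l 2 l = 4 l^{2}$)
$T{\left(q \right)} = 9$ ($T{\left(q \right)} = \frac{4 \left(-3\right)^{2}}{4} = 4 \cdot 9 \cdot \frac{1}{4} = 36 \cdot \frac{1}{4} = 9$)
$w{\left(G \right)} = - \frac{3}{5} + \frac{G \left(9 + G\right)}{5}$
$\frac{1}{-8171579 + w{\left(409 \right)}} = \frac{1}{-8171579 + \left(- \frac{3}{5} + \frac{409^{2}}{5} + \frac{9}{5} \cdot 409\right)} = \frac{1}{-8171579 + \left(- \frac{3}{5} + \frac{1}{5} \cdot 167281 + \frac{3681}{5}\right)} = \frac{1}{-8171579 + \left(- \frac{3}{5} + \frac{167281}{5} + \frac{3681}{5}\right)} = \frac{1}{-8171579 + \frac{170959}{5}} = \frac{1}{- \frac{40686936}{5}} = - \frac{5}{40686936}$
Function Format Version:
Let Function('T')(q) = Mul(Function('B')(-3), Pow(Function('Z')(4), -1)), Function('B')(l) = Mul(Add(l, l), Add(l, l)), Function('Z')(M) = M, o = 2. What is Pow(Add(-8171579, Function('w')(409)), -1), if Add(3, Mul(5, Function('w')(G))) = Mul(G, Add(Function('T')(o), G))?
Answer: Rational(-5, 40686936) ≈ -1.2289e-7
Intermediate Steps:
Function('B')(l) = Mul(4, Pow(l, 2)) (Function('B')(l) = Mul(Mul(2, l), Mul(2, l)) = Mul(4, Pow(l, 2)))
Function('T')(q) = 9 (Function('T')(q) = Mul(Mul(4, Pow(-3, 2)), Pow(4, -1)) = Mul(Mul(4, 9), Rational(1, 4)) = Mul(36, Rational(1, 4)) = 9)
Function('w')(G) = Add(Rational(-3, 5), Mul(Rational(1, 5), G, Add(9, G))) (Function('w')(G) = Add(Rational(-3, 5), Mul(Rational(1, 5), Mul(G, Add(9, G)))) = Add(Rational(-3, 5), Mul(Rational(1, 5), G, Add(9, G))))
Pow(Add(-8171579, Function('w')(409)), -1) = Pow(Add(-8171579, Add(Rational(-3, 5), Mul(Rational(1, 5), Pow(409, 2)), Mul(Rational(9, 5), 409))), -1) = Pow(Add(-8171579, Add(Rational(-3, 5), Mul(Rational(1, 5), 167281), Rational(3681, 5))), -1) = Pow(Add(-8171579, Add(Rational(-3, 5), Rational(167281, 5), Rational(3681, 5))), -1) = Pow(Add(-8171579, Rational(170959, 5)), -1) = Pow(Rational(-40686936, 5), -1) = Rational(-5, 40686936)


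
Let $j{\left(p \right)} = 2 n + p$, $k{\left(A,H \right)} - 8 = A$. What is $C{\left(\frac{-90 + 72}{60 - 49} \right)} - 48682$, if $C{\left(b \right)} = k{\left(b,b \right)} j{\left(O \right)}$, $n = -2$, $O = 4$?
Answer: $-48682$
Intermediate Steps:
$k{\left(A,H \right)} = 8 + A$
$j{\left(p \right)} = -4 + p$ ($j{\left(p \right)} = 2 \left(-2\right) + p = -4 + p$)
$C{\left(b \right)} = 0$ ($C{\left(b \right)} = \left(8 + b\right) \left(-4 + 4\right) = \left(8 + b\right) 0 = 0$)
$C{\left(\frac{-90 + 72}{60 - 49} \right)} - 48682 = 0 - 48682 = -48682$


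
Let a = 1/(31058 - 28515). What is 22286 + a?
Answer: 56673299/2543 ≈ 22286.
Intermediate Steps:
a = 1/2543 ≈ 0.00039324
22286 + a = 22286 + 1/2543 = 56673299/2543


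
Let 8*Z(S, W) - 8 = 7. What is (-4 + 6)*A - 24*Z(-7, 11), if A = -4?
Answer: -53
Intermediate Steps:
Z(S, W) = 15/8 (Z(S, W) = 1 + (1/8)*7 = 1 + 7/8 = 15/8)
(-4 + 6)*A - 24*Z(-7, 11) = (-4 + 6)*(-4) - 24*15/8 = 2*(-4) - 45 = -8 - 45 = -53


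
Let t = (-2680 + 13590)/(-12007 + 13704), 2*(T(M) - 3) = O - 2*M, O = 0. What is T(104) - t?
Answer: -182307/1697 ≈ -107.43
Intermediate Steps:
T(M) = 3 - M (T(M) = 3 + (0 - 2*M)/2 = 3 + (-2*M)/2 = 3 - M)
t = 10910/1697 ≈ 6.4290
T(104) - t = (3 - 1*104) - 1*10910/1697 = (3 - 104) - 10910/1697 = -101 - 10910/1697 = -182307/1697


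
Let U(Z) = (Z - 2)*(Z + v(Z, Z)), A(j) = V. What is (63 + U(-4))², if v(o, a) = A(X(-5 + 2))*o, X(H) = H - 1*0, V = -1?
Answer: 3969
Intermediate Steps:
X(H) = H (X(H) = H + 0 = H)
A(j) = -1
v(o, a) = -o
U(Z) = 0 (U(Z) = (Z - 2)*(Z - Z) = (-2 + Z)*0 = 0)
(63 + U(-4))² = (63 + 0)² = 63² = 3969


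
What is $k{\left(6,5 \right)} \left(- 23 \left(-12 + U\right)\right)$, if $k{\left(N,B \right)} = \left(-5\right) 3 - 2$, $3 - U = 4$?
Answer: $-5083$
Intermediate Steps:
$U = -1$ ($U = 3 - 4 = -1$)
$k{\left(N,B \right)} = -17$ ($k{\left(N,B \right)} = -15 - 2 = -17$)
$k{\left(6,5 \right)} \left(- 23 \left(-12 + U\right)\right) = - 17 \left(- 23 \left(-12 - 1\right)\right) = - 17 \left(\left(-23\right) \left(-13\right)\right) = \left(-17\right) 299 = -5083$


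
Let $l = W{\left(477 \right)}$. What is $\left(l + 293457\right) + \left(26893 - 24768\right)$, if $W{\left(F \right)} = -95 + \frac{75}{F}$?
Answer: $\frac{46982458}{159} \approx 2.9549 \cdot 10^{5}$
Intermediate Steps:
$l = - \frac{15080}{159}$ ($l = -95 + \frac{75}{477} = -95 + 75 \cdot \frac{1}{477} = -95 + \frac{25}{159} = - \frac{15080}{159} \approx -94.843$)
$\left(l + 293457\right) + \left(26893 - 24768\right) = \left(- \frac{15080}{159} + 293457\right) + \left(26893 - 24768\right) = \frac{46644583}{159} + \left(26893 - 24768\right) = \frac{46644583}{159} + 2125 = \frac{46982458}{159}$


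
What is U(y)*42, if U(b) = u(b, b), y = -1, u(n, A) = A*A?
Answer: 42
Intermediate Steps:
u(n, A) = A**2
U(b) = b**2
U(y)*42 = (-1)**2*42 = 1*42 = 42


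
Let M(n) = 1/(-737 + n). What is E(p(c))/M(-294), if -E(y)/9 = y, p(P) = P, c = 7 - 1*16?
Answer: -83511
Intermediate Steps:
c = -9 (c = 7 - 16 = -9)
E(y) = -9*y
E(p(c))/M(-294) = (-9*(-9))/(1/(-737 - 294)) = 81/(1/(-1031)) = 81/(-1/1031) = 81*(-1031) = -83511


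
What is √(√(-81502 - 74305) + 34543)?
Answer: √(34543 + I*√155807) ≈ 185.86 + 1.062*I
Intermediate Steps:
√(√(-81502 - 74305) + 34543) = √(√(-155807) + 34543) = √(I*√155807 + 34543) = √(34543 + I*√155807)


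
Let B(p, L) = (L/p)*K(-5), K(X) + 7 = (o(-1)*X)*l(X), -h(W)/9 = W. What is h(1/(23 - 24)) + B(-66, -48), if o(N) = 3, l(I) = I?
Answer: 643/11 ≈ 58.455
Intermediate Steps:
h(W) = -9*W
K(X) = -7 + 3*X² (K(X) = -7 + (3*X)*X = -7 + 3*X²)
B(p, L) = 68*L/p (B(p, L) = (L/p)*(-7 + 3*(-5)²) = (L/p)*(-7 + 3*25) = (L/p)*(-7 + 75) = (L/p)*68 = 68*L/p)
h(1/(23 - 24)) + B(-66, -48) = -9/(23 - 24) + 68*(-48)/(-66) = -9/(-1) + 68*(-48)*(-1/66) = -9*(-1) + 544/11 = 9 + 544/11 = 643/11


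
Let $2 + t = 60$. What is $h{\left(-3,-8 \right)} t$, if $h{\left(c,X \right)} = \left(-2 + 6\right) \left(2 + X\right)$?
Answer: $-1392$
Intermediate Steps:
$t = 58$ ($t = -2 + 60 = 58$)
$h{\left(c,X \right)} = 8 + 4 X$ ($h{\left(c,X \right)} = 4 \left(2 + X\right) = 8 + 4 X$)
$h{\left(-3,-8 \right)} t = \left(8 + 4 \left(-8\right)\right) 58 = \left(8 - 32\right) 58 = \left(-24\right) 58 = -1392$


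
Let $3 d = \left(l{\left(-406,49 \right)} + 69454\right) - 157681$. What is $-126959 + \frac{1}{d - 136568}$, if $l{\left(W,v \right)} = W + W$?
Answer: $- \frac{63319912540}{498743} \approx -1.2696 \cdot 10^{5}$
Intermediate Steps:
$l{\left(W,v \right)} = 2 W$
$d = - \frac{89039}{3}$ ($d = \frac{\left(2 \left(-406\right) + 69454\right) - 157681}{3} = \frac{\left(-812 + 69454\right) - 157681}{3} = \frac{68642 - 157681}{3} = \frac{1}{3} \left(-89039\right) = - \frac{89039}{3} \approx -29680.0$)
$-126959 + \frac{1}{d - 136568} = -126959 + \frac{1}{- \frac{89039}{3} - 136568} = -126959 + \frac{1}{- \frac{498743}{3}} = -126959 - \frac{3}{498743} = - \frac{63319912540}{498743}$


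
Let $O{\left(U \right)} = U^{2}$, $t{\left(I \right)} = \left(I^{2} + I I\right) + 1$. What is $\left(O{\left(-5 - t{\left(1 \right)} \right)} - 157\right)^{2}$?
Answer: $8649$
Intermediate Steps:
$t{\left(I \right)} = 1 + 2 I^{2}$ ($t{\left(I \right)} = \left(I^{2} + I^{2}\right) + 1 = 2 I^{2} + 1 = 1 + 2 I^{2}$)
$\left(O{\left(-5 - t{\left(1 \right)} \right)} - 157\right)^{2} = \left(\left(-5 - \left(1 + 2 \cdot 1^{2}\right)\right)^{2} - 157\right)^{2} = \left(\left(-5 - \left(1 + 2 \cdot 1\right)\right)^{2} - 157\right)^{2} = \left(\left(-5 - \left(1 + 2\right)\right)^{2} - 157\right)^{2} = \left(\left(-5 - 3\right)^{2} - 157\right)^{2} = \left(\left(-8\right)^{2} - 157\right)^{2} = \left(64 - 157\right)^{2} = \left(-93\right)^{2} = 8649$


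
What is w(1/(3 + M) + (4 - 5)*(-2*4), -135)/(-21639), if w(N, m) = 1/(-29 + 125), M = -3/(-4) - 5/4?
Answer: -1/2077344 ≈ -4.8138e-7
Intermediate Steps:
M = -½ (M = -3*(-¼) - 5*¼ = ¾ - 5/4 = -½ ≈ -0.50000)
w(N, m) = 1/96
w(1/(3 + M) + (4 - 5)*(-2*4), -135)/(-21639) = (1/96)/(-21639) = (1/96)*(-1/21639) = -1/2077344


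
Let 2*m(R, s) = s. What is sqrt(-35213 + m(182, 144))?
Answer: I*sqrt(35141) ≈ 187.46*I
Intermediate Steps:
m(R, s) = s/2
sqrt(-35213 + m(182, 144)) = sqrt(-35213 + (1/2)*144) = sqrt(-35213 + 72) = sqrt(-35141) = I*sqrt(35141)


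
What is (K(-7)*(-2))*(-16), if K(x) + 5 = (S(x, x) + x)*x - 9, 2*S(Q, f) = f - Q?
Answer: 1120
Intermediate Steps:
S(Q, f) = f/2 - Q/2 (S(Q, f) = (f - Q)/2 = f/2 - Q/2)
K(x) = -14 + x² (K(x) = -5 + (((x/2 - x/2) + x)*x - 9) = -5 + ((0 + x)*x - 9) = -5 + (x*x - 9) = -5 + (x² - 9) = -5 + (-9 + x²) = -14 + x²)
(K(-7)*(-2))*(-16) = ((-14 + (-7)²)*(-2))*(-16) = ((-14 + 49)*(-2))*(-16) = (35*(-2))*(-16) = -70*(-16) = 1120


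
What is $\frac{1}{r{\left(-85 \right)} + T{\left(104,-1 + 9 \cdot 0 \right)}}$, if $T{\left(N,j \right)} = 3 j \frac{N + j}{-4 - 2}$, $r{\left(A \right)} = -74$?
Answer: $- \frac{2}{45} \approx -0.044444$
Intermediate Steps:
$T{\left(N,j \right)} = 3 j \left(- \frac{N}{6} - \frac{j}{6}\right)$ ($T{\left(N,j \right)} = 3 j \frac{N + j}{-6} = 3 j \left(N + j\right) \left(- \frac{1}{6}\right) = 3 j \left(- \frac{N}{6} - \frac{j}{6}\right)$)
$\frac{1}{r{\left(-85 \right)} + T{\left(104,-1 + 9 \cdot 0 \right)}} = \frac{1}{-74 - \frac{\left(-1 + 9 \cdot 0\right) \left(104 + \left(-1 + 9 \cdot 0\right)\right)}{2}} = \frac{1}{-74 - \frac{\left(-1 + 0\right) \left(104 + \left(-1 + 0\right)\right)}{2}} = \frac{1}{-74 - - \frac{104 - 1}{2}} = \frac{1}{-74 - \left(- \frac{1}{2}\right) 103} = \frac{1}{-74 + \frac{103}{2}} = \frac{1}{- \frac{45}{2}} = - \frac{2}{45}$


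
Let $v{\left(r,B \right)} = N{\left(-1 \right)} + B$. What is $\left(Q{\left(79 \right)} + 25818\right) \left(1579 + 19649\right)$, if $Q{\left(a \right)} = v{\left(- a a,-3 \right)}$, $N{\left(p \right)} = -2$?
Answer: $547958364$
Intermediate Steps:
$v{\left(r,B \right)} = -2 + B$
$Q{\left(a \right)} = -5$ ($Q{\left(a \right)} = -2 - 3 = -5$)
$\left(Q{\left(79 \right)} + 25818\right) \left(1579 + 19649\right) = \left(-5 + 25818\right) \left(1579 + 19649\right) = 25813 \cdot 21228 = 547958364$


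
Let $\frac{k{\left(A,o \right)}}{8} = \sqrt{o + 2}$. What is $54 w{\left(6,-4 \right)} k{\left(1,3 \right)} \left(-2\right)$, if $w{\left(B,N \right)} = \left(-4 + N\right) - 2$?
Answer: $8640 \sqrt{5} \approx 19320.0$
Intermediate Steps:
$k{\left(A,o \right)} = 8 \sqrt{2 + o}$ ($k{\left(A,o \right)} = 8 \sqrt{o + 2} = 8 \sqrt{2 + o}$)
$w{\left(B,N \right)} = -6 + N$
$54 w{\left(6,-4 \right)} k{\left(1,3 \right)} \left(-2\right) = 54 \left(-6 - 4\right) 8 \sqrt{2 + 3} \left(-2\right) = 54 - 10 \cdot 8 \sqrt{5} \left(-2\right) = 54 - 80 \sqrt{5} \left(-2\right) = 54 \cdot 160 \sqrt{5} = 8640 \sqrt{5}$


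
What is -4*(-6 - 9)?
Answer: 60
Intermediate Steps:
-4*(-6 - 9) = -4*(-15) = 60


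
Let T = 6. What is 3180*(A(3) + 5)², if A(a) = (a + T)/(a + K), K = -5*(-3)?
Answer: 96195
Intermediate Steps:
K = 15
A(a) = (6 + a)/(15 + a) (A(a) = (a + 6)/(a + 15) = (6 + a)/(15 + a))
3180*(A(3) + 5)² = 3180*((6 + 3)/(15 + 3) + 5)² = 3180*(9/18 + 5)² = 3180*((1/18)*9 + 5)² = 3180*(½ + 5)² = 3180*(11/2)² = 3180*(121/4) = 96195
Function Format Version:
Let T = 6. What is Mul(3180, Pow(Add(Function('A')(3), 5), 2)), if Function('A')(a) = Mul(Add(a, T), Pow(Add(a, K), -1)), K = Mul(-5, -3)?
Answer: 96195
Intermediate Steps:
K = 15
Function('A')(a) = Mul(Pow(Add(15, a), -1), Add(6, a)) (Function('A')(a) = Mul(Add(a, 6), Pow(Add(a, 15), -1)) = Mul(Add(6, a), Pow(Add(15, a), -1)) = Mul(Pow(Add(15, a), -1), Add(6, a)))
Mul(3180, Pow(Add(Function('A')(3), 5), 2)) = Mul(3180, Pow(Add(Mul(Pow(Add(15, 3), -1), Add(6, 3)), 5), 2)) = Mul(3180, Pow(Add(Mul(Pow(18, -1), 9), 5), 2)) = Mul(3180, Pow(Add(Mul(Rational(1, 18), 9), 5), 2)) = Mul(3180, Pow(Add(Rational(1, 2), 5), 2)) = Mul(3180, Pow(Rational(11, 2), 2)) = Mul(3180, Rational(121, 4)) = 96195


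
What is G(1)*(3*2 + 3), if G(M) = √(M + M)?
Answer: 9*√2 ≈ 12.728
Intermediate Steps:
G(M) = √2*√M (G(M) = √(2*M) = √2*√M)
G(1)*(3*2 + 3) = (√2*√1)*(3*2 + 3) = (√2*1)*(6 + 3) = √2*9 = 9*√2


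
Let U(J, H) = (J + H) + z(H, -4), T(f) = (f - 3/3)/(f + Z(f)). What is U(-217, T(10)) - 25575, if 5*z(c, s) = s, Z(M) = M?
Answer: -515847/20 ≈ -25792.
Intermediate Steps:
z(c, s) = s/5
T(f) = (-1 + f)/(2*f) (T(f) = (f - 3/3)/(f + f) = (f - 3*⅓)/((2*f)) = (f - 1)*(1/(2*f)) = (-1 + f)*(1/(2*f)) = (-1 + f)/(2*f))
U(J, H) = -⅘ + H + J (U(J, H) = (J + H) + (⅕)*(-4) = (H + J) - ⅘ = -⅘ + H + J)
U(-217, T(10)) - 25575 = (-⅘ + (½)*(-1 + 10)/10 - 217) - 25575 = (-⅘ + (½)*(⅒)*9 - 217) - 25575 = (-⅘ + 9/20 - 217) - 25575 = -4347/20 - 25575 = -515847/20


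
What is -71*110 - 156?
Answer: -7966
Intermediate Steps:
-71*110 - 156 = -7810 - 156 = -7966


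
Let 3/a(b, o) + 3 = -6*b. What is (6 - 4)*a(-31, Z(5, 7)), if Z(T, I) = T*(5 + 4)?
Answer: 2/61 ≈ 0.032787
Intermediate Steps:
Z(T, I) = 9*T (Z(T, I) = T*9 = 9*T)
a(b, o) = 3/(-3 - 6*b)
(6 - 4)*a(-31, Z(5, 7)) = (6 - 4)*(-1/(1 + 2*(-31))) = 2*(-1/(1 - 62)) = 2*(-1/(-61)) = 2*(-1*(-1/61)) = 2*(1/61) = 2/61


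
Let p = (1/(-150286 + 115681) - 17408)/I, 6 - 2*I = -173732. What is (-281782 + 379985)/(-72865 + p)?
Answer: -295208209664235/219040206053266 ≈ -1.3477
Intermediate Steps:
I = 86869 (I = 3 - ½*(-173732) = 3 + 86866 = 86869)
p = -602403841/3006101745 (p = (1/(-150286 + 115681) - 17408)/86869 = (1/(-34605) - 17408)*(1/86869) = (-1/34605 - 17408)*(1/86869) = -602403841/34605*1/86869 = -602403841/3006101745 ≈ -0.20039)
(-281782 + 379985)/(-72865 + p) = (-281782 + 379985)/(-72865 - 602403841/3006101745) = 98203/(-219040206053266/3006101745) = 98203*(-3006101745/219040206053266) = -295208209664235/219040206053266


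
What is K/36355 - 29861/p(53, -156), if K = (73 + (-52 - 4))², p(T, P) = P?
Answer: 83510903/436260 ≈ 191.42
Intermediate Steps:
K = 289 (K = (73 - 56)² = 17² = 289)
K/36355 - 29861/p(53, -156) = 289/36355 - 29861/(-156) = 289*(1/36355) - 29861*(-1/156) = 289/36355 + 2297/12 = 83510903/436260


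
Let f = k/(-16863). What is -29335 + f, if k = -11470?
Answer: -494664635/16863 ≈ -29334.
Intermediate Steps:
f = 11470/16863 (f = -11470/(-16863) = -11470*(-1/16863) = 11470/16863 ≈ 0.68019)
-29335 + f = -29335 + 11470/16863 = -494664635/16863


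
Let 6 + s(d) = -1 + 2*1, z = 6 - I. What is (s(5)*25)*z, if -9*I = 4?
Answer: -7250/9 ≈ -805.56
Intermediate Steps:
I = -4/9 (I = -1/9*4 = -4/9 ≈ -0.44444)
z = 58/9 (z = 6 - 1*(-4/9) = 6 + 4/9 = 58/9 ≈ 6.4444)
s(d) = -5 (s(d) = -6 + (-1 + 2*1) = -6 + (-1 + 2) = -6 + 1 = -5)
(s(5)*25)*z = -5*25*(58/9) = -125*58/9 = -7250/9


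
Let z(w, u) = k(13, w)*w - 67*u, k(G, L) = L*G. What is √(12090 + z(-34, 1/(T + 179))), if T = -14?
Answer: √738276495/165 ≈ 164.67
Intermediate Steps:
k(G, L) = G*L
z(w, u) = -67*u + 13*w² (z(w, u) = (13*w)*w - 67*u = 13*w² - 67*u = -67*u + 13*w²)
√(12090 + z(-34, 1/(T + 179))) = √(12090 + (-67/(-14 + 179) + 13*(-34)²)) = √(12090 + (-67/165 + 13*1156)) = √(12090 + (-67*1/165 + 15028)) = √(12090 + (-67/165 + 15028)) = √(12090 + 2479553/165) = √(4474403/165) = √738276495/165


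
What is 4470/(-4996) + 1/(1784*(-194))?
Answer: -386763529/432273904 ≈ -0.89472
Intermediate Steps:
4470/(-4996) + 1/(1784*(-194)) = 4470*(-1/4996) + (1/1784)*(-1/194) = -2235/2498 - 1/346096 = -386763529/432273904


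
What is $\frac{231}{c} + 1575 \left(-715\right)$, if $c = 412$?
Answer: $- \frac{463963269}{412} \approx -1.1261 \cdot 10^{6}$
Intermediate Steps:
$\frac{231}{c} + 1575 \left(-715\right) = \frac{231}{412} + 1575 \left(-715\right) = 231 \cdot \frac{1}{412} - 1126125 = \frac{231}{412} - 1126125 = - \frac{463963269}{412}$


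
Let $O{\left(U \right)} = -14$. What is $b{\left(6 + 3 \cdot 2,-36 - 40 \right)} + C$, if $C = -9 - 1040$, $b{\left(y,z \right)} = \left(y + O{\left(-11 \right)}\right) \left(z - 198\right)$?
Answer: $-501$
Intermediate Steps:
$b{\left(y,z \right)} = \left(-198 + z\right) \left(-14 + y\right)$ ($b{\left(y,z \right)} = \left(y - 14\right) \left(z - 198\right) = \left(-14 + y\right) \left(-198 + z\right) = \left(-198 + z\right) \left(-14 + y\right)$)
$C = -1049$ ($C = -9 - 1040 = -1049$)
$b{\left(6 + 3 \cdot 2,-36 - 40 \right)} + C = \left(2772 - 198 \left(6 + 3 \cdot 2\right) - 14 \left(-36 - 40\right) + \left(6 + 3 \cdot 2\right) \left(-36 - 40\right)\right) - 1049 = \left(2772 - 198 \left(6 + 6\right) - -1064 + \left(6 + 6\right) \left(-76\right)\right) - 1049 = \left(2772 - 2376 + 1064 + 12 \left(-76\right)\right) - 1049 = \left(2772 - 2376 + 1064 - 912\right) - 1049 = 548 - 1049 = -501$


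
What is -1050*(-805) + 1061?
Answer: 846311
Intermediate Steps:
-1050*(-805) + 1061 = 845250 + 1061 = 846311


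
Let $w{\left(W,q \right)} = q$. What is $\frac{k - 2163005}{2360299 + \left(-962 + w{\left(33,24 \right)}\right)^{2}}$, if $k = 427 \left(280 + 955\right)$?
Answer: $- \frac{1635660}{3240143} \approx -0.50481$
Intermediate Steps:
$k = 527345$ ($k = 427 \cdot 1235 = 527345$)
$\frac{k - 2163005}{2360299 + \left(-962 + w{\left(33,24 \right)}\right)^{2}} = \frac{527345 - 2163005}{2360299 + \left(-962 + 24\right)^{2}} = - \frac{1635660}{2360299 + \left(-938\right)^{2}} = - \frac{1635660}{2360299 + 879844} = - \frac{1635660}{3240143}$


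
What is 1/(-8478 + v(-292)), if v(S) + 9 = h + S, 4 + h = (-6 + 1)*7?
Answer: -1/8818 ≈ -0.00011340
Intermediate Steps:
h = -39 (h = -4 + (-6 + 1)*7 = -4 - 5*7 = -4 - 35 = -39)
v(S) = -48 + S (v(S) = -9 + (-39 + S) = -48 + S)
1/(-8478 + v(-292)) = 1/(-8478 + (-48 - 292)) = 1/(-8478 - 340) = 1/(-8818) = -1/8818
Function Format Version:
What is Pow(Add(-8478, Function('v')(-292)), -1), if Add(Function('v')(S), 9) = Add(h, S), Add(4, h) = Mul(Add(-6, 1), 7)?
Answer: Rational(-1, 8818) ≈ -0.00011340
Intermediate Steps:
h = -39 (h = Add(-4, Mul(Add(-6, 1), 7)) = Add(-4, Mul(-5, 7)) = Add(-4, -35) = -39)
Function('v')(S) = Add(-48, S) (Function('v')(S) = Add(-9, Add(-39, S)) = Add(-48, S))
Pow(Add(-8478, Function('v')(-292)), -1) = Pow(Add(-8478, Add(-48, -292)), -1) = Pow(Add(-8478, -340), -1) = Pow(-8818, -1) = Rational(-1, 8818)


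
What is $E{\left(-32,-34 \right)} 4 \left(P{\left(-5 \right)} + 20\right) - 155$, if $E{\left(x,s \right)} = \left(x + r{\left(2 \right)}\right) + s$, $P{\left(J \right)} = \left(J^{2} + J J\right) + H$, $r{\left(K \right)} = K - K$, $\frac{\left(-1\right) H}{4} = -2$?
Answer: $-20747$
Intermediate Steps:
$H = 8$ ($H = \left(-4\right) \left(-2\right) = 8$)
$r{\left(K \right)} = 0$
$P{\left(J \right)} = 8 + 2 J^{2}$ ($P{\left(J \right)} = \left(J^{2} + J J\right) + 8 = \left(J^{2} + J^{2}\right) + 8 = 2 J^{2} + 8 = 8 + 2 J^{2}$)
$E{\left(x,s \right)} = s + x$ ($E{\left(x,s \right)} = \left(x + 0\right) + s = x + s = s + x$)
$E{\left(-32,-34 \right)} 4 \left(P{\left(-5 \right)} + 20\right) - 155 = \left(-34 - 32\right) 4 \left(\left(8 + 2 \left(-5\right)^{2}\right) + 20\right) - 155 = - 66 \cdot 4 \left(\left(8 + 2 \cdot 25\right) + 20\right) - 155 = - 66 \cdot 4 \left(\left(8 + 50\right) + 20\right) - 155 = - 66 \cdot 4 \left(58 + 20\right) - 155 = - 66 \cdot 4 \cdot 78 - 155 = \left(-66\right) 312 - 155 = -20592 - 155 = -20747$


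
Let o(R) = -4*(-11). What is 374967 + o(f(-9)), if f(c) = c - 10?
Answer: 375011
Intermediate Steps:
f(c) = -10 + c
o(R) = 44
374967 + o(f(-9)) = 374967 + 44 = 375011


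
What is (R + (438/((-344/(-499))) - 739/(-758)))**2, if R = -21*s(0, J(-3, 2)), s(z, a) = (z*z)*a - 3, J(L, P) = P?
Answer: 2078256352882609/4249475344 ≈ 4.8906e+5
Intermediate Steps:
s(z, a) = -3 + a*z**2 (s(z, a) = z**2*a - 3 = a*z**2 - 3 = -3 + a*z**2)
R = 63 (R = -21*(-3 + 2*0**2) = -21*(-3 + 2*0) = -21*(-3 + 0) = -21*(-3) = 63)
(R + (438/((-344/(-499))) - 739/(-758)))**2 = (63 + (438/((-344/(-499))) - 739/(-758)))**2 = (63 + (438/((-344*(-1/499))) - 739*(-1/758)))**2 = (63 + (438/(344/499) + 739/758))**2 = (63 + (438*(499/344) + 739/758))**2 = (63 + (109281/172 + 739/758))**2 = (63 + 41481053/65188)**2 = (45587897/65188)**2 = 2078256352882609/4249475344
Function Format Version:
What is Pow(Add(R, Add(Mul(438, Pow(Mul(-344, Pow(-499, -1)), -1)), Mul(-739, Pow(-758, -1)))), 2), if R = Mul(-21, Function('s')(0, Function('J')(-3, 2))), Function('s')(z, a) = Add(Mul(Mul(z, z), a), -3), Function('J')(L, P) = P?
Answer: Rational(2078256352882609, 4249475344) ≈ 4.8906e+5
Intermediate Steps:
Function('s')(z, a) = Add(-3, Mul(a, Pow(z, 2))) (Function('s')(z, a) = Add(Mul(Pow(z, 2), a), -3) = Add(Mul(a, Pow(z, 2)), -3) = Add(-3, Mul(a, Pow(z, 2))))
R = 63 (R = Mul(-21, Add(-3, Mul(2, Pow(0, 2)))) = Mul(-21, Add(-3, Mul(2, 0))) = Mul(-21, Add(-3, 0)) = Mul(-21, -3) = 63)
Pow(Add(R, Add(Mul(438, Pow(Mul(-344, Pow(-499, -1)), -1)), Mul(-739, Pow(-758, -1)))), 2) = Pow(Add(63, Add(Mul(438, Pow(Mul(-344, Pow(-499, -1)), -1)), Mul(-739, Pow(-758, -1)))), 2) = Pow(Add(63, Add(Mul(438, Pow(Mul(-344, Rational(-1, 499)), -1)), Mul(-739, Rational(-1, 758)))), 2) = Pow(Add(63, Add(Mul(438, Pow(Rational(344, 499), -1)), Rational(739, 758))), 2) = Pow(Add(63, Add(Mul(438, Rational(499, 344)), Rational(739, 758))), 2) = Pow(Add(63, Add(Rational(109281, 172), Rational(739, 758))), 2) = Pow(Add(63, Rational(41481053, 65188)), 2) = Pow(Rational(45587897, 65188), 2) = Rational(2078256352882609, 4249475344)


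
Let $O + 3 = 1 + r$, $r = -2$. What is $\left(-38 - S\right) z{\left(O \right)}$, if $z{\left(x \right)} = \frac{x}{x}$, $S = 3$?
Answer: $-41$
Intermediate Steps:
$O = -4$ ($O = -3 + \left(1 - 2\right) = -3 - 1 = -4$)
$z{\left(x \right)} = 1$
$\left(-38 - S\right) z{\left(O \right)} = \left(-38 - 3\right) 1 = \left(-41\right) 1 = -41$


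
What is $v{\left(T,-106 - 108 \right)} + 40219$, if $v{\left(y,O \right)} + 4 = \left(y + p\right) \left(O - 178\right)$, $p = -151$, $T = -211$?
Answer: $182119$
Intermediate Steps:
$v{\left(y,O \right)} = -4 + \left(-178 + O\right) \left(-151 + y\right)$ ($v{\left(y,O \right)} = -4 + \left(y - 151\right) \left(O - 178\right) = -4 + \left(-151 + y\right) \left(-178 + O\right) = -4 + \left(-178 + O\right) \left(-151 + y\right)$)
$v{\left(T,-106 - 108 \right)} + 40219 = \left(26874 - -37558 - 151 \left(-106 - 108\right) + \left(-106 - 108\right) \left(-211\right)\right) + 40219 = \left(26874 + 37558 - 151 \left(-106 - 108\right) + \left(-106 - 108\right) \left(-211\right)\right) + 40219 = \left(26874 + 37558 - -32314 - -45154\right) + 40219 = \left(26874 + 37558 + 32314 + 45154\right) + 40219 = 141900 + 40219 = 182119$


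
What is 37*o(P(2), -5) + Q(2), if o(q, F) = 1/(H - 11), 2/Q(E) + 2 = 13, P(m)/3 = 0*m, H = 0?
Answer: -35/11 ≈ -3.1818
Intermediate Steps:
P(m) = 0 (P(m) = 3*(0*m) = 3*0 = 0)
Q(E) = 2/11 (Q(E) = 2/(-2 + 13) = 2/11)
o(q, F) = -1/11 (o(q, F) = 1/(0 - 11) = 1/(-11) = -1/11)
37*o(P(2), -5) + Q(2) = 37*(-1/11) + 2/11 = -37/11 + 2/11 = -35/11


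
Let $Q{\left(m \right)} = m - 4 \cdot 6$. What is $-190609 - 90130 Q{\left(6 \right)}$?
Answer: $1431731$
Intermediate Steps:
$Q{\left(m \right)} = -24 + m$ ($Q{\left(m \right)} = m - 24 = -24 + m$)
$-190609 - 90130 Q{\left(6 \right)} = -190609 - 90130 \left(-24 + 6\right) = -190609 - -1622340 = -190609 + 1622340 = 1431731$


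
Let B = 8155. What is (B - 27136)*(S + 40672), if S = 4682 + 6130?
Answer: -977217804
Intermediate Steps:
S = 10812
(B - 27136)*(S + 40672) = (8155 - 27136)*(10812 + 40672) = -18981*51484 = -977217804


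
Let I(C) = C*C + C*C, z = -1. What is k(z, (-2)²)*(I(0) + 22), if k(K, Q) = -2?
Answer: -44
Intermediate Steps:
I(C) = 2*C² (I(C) = C² + C² = 2*C²)
k(z, (-2)²)*(I(0) + 22) = -2*(2*0² + 22) = -2*(2*0 + 22) = -2*(0 + 22) = -2*22 = -44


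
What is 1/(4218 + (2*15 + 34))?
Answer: 1/4282 ≈ 0.00023354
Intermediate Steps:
1/(4218 + (2*15 + 34)) = 1/(4218 + (30 + 34)) = 1/(4218 + 64) = 1/4282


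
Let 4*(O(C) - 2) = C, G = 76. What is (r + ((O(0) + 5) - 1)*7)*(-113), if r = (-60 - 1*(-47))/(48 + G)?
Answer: -587035/124 ≈ -4734.2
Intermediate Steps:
O(C) = 2 + C/4
r = -13/124 (r = (-60 - 1*(-47))/(48 + 76) = (-60 + 47)/124 = -13*1/124 = -13/124 ≈ -0.10484)
(r + ((O(0) + 5) - 1)*7)*(-113) = (-13/124 + (((2 + (1/4)*0) + 5) - 1)*7)*(-113) = (-13/124 + (((2 + 0) + 5) - 1)*7)*(-113) = (-13/124 + ((2 + 5) - 1)*7)*(-113) = (-13/124 + (7 - 1)*7)*(-113) = (-13/124 + 6*7)*(-113) = (-13/124 + 42)*(-113) = (5195/124)*(-113) = -587035/124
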